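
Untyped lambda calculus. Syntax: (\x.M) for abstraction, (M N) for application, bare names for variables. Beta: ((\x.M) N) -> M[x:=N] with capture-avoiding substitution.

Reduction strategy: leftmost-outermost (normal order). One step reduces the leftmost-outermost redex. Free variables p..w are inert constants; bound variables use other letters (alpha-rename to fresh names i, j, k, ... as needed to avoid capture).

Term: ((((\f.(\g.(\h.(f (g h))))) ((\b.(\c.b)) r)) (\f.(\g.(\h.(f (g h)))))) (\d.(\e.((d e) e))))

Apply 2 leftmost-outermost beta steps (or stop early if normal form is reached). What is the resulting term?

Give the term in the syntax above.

Step 0: ((((\f.(\g.(\h.(f (g h))))) ((\b.(\c.b)) r)) (\f.(\g.(\h.(f (g h)))))) (\d.(\e.((d e) e))))
Step 1: (((\g.(\h.(((\b.(\c.b)) r) (g h)))) (\f.(\g.(\h.(f (g h)))))) (\d.(\e.((d e) e))))
Step 2: ((\h.(((\b.(\c.b)) r) ((\f.(\g.(\h.(f (g h))))) h))) (\d.(\e.((d e) e))))

Answer: ((\h.(((\b.(\c.b)) r) ((\f.(\g.(\h.(f (g h))))) h))) (\d.(\e.((d e) e))))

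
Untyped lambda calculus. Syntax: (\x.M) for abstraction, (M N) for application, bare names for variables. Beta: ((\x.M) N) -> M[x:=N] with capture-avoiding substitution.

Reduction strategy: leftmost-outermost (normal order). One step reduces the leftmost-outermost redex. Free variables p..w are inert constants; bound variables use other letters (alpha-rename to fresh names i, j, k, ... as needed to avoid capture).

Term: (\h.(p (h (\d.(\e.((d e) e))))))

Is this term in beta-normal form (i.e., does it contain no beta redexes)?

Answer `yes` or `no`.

Answer: yes

Derivation:
Term: (\h.(p (h (\d.(\e.((d e) e))))))
No beta redexes found.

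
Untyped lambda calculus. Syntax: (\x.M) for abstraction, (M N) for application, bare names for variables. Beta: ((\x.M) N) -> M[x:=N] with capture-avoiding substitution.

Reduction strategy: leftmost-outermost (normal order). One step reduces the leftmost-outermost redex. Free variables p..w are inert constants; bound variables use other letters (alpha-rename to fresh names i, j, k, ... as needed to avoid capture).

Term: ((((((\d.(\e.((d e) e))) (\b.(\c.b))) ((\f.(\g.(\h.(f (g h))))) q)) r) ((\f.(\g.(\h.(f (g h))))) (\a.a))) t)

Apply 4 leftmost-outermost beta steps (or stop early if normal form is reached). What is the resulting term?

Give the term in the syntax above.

Step 0: ((((((\d.(\e.((d e) e))) (\b.(\c.b))) ((\f.(\g.(\h.(f (g h))))) q)) r) ((\f.(\g.(\h.(f (g h))))) (\a.a))) t)
Step 1: (((((\e.(((\b.(\c.b)) e) e)) ((\f.(\g.(\h.(f (g h))))) q)) r) ((\f.(\g.(\h.(f (g h))))) (\a.a))) t)
Step 2: ((((((\b.(\c.b)) ((\f.(\g.(\h.(f (g h))))) q)) ((\f.(\g.(\h.(f (g h))))) q)) r) ((\f.(\g.(\h.(f (g h))))) (\a.a))) t)
Step 3: (((((\c.((\f.(\g.(\h.(f (g h))))) q)) ((\f.(\g.(\h.(f (g h))))) q)) r) ((\f.(\g.(\h.(f (g h))))) (\a.a))) t)
Step 4: (((((\f.(\g.(\h.(f (g h))))) q) r) ((\f.(\g.(\h.(f (g h))))) (\a.a))) t)

Answer: (((((\f.(\g.(\h.(f (g h))))) q) r) ((\f.(\g.(\h.(f (g h))))) (\a.a))) t)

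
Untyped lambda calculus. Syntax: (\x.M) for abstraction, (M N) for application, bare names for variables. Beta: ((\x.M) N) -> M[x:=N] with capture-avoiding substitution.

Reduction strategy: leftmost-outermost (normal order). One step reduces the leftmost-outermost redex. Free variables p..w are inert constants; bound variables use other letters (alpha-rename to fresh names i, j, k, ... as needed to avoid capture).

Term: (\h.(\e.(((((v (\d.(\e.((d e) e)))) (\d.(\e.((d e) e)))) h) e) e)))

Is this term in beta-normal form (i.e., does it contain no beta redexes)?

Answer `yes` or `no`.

Term: (\h.(\e.(((((v (\d.(\e.((d e) e)))) (\d.(\e.((d e) e)))) h) e) e)))
No beta redexes found.

Answer: yes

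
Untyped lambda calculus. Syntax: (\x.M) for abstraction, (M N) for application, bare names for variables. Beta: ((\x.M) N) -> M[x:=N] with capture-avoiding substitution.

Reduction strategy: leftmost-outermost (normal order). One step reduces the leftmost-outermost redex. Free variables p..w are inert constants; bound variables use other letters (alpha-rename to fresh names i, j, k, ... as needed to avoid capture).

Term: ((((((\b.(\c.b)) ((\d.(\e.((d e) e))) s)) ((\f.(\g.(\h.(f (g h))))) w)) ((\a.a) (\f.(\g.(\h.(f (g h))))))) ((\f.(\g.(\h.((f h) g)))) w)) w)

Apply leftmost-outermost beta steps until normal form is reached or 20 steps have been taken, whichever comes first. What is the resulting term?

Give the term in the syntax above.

Step 0: ((((((\b.(\c.b)) ((\d.(\e.((d e) e))) s)) ((\f.(\g.(\h.(f (g h))))) w)) ((\a.a) (\f.(\g.(\h.(f (g h))))))) ((\f.(\g.(\h.((f h) g)))) w)) w)
Step 1: (((((\c.((\d.(\e.((d e) e))) s)) ((\f.(\g.(\h.(f (g h))))) w)) ((\a.a) (\f.(\g.(\h.(f (g h))))))) ((\f.(\g.(\h.((f h) g)))) w)) w)
Step 2: (((((\d.(\e.((d e) e))) s) ((\a.a) (\f.(\g.(\h.(f (g h))))))) ((\f.(\g.(\h.((f h) g)))) w)) w)
Step 3: ((((\e.((s e) e)) ((\a.a) (\f.(\g.(\h.(f (g h))))))) ((\f.(\g.(\h.((f h) g)))) w)) w)
Step 4: ((((s ((\a.a) (\f.(\g.(\h.(f (g h))))))) ((\a.a) (\f.(\g.(\h.(f (g h))))))) ((\f.(\g.(\h.((f h) g)))) w)) w)
Step 5: ((((s (\f.(\g.(\h.(f (g h)))))) ((\a.a) (\f.(\g.(\h.(f (g h))))))) ((\f.(\g.(\h.((f h) g)))) w)) w)
Step 6: ((((s (\f.(\g.(\h.(f (g h)))))) (\f.(\g.(\h.(f (g h)))))) ((\f.(\g.(\h.((f h) g)))) w)) w)
Step 7: ((((s (\f.(\g.(\h.(f (g h)))))) (\f.(\g.(\h.(f (g h)))))) (\g.(\h.((w h) g)))) w)

Answer: ((((s (\f.(\g.(\h.(f (g h)))))) (\f.(\g.(\h.(f (g h)))))) (\g.(\h.((w h) g)))) w)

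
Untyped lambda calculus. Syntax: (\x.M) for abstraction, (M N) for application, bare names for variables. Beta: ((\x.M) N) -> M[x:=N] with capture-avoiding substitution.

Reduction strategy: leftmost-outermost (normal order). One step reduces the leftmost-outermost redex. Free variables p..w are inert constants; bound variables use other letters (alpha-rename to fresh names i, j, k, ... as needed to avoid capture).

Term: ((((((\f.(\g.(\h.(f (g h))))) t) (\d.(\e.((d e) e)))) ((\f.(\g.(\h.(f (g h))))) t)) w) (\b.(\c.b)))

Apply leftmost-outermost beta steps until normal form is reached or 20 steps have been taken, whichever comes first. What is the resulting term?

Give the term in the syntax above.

Step 0: ((((((\f.(\g.(\h.(f (g h))))) t) (\d.(\e.((d e) e)))) ((\f.(\g.(\h.(f (g h))))) t)) w) (\b.(\c.b)))
Step 1: (((((\g.(\h.(t (g h)))) (\d.(\e.((d e) e)))) ((\f.(\g.(\h.(f (g h))))) t)) w) (\b.(\c.b)))
Step 2: ((((\h.(t ((\d.(\e.((d e) e))) h))) ((\f.(\g.(\h.(f (g h))))) t)) w) (\b.(\c.b)))
Step 3: (((t ((\d.(\e.((d e) e))) ((\f.(\g.(\h.(f (g h))))) t))) w) (\b.(\c.b)))
Step 4: (((t (\e.((((\f.(\g.(\h.(f (g h))))) t) e) e))) w) (\b.(\c.b)))
Step 5: (((t (\e.(((\g.(\h.(t (g h)))) e) e))) w) (\b.(\c.b)))
Step 6: (((t (\e.((\h.(t (e h))) e))) w) (\b.(\c.b)))
Step 7: (((t (\e.(t (e e)))) w) (\b.(\c.b)))

Answer: (((t (\e.(t (e e)))) w) (\b.(\c.b)))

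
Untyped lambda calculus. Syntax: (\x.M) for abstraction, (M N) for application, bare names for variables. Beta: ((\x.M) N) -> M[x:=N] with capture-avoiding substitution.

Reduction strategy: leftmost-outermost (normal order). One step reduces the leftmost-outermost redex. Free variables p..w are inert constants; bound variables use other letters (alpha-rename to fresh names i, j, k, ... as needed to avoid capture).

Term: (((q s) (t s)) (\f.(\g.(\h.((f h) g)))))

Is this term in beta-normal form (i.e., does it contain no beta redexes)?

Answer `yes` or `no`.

Answer: yes

Derivation:
Term: (((q s) (t s)) (\f.(\g.(\h.((f h) g)))))
No beta redexes found.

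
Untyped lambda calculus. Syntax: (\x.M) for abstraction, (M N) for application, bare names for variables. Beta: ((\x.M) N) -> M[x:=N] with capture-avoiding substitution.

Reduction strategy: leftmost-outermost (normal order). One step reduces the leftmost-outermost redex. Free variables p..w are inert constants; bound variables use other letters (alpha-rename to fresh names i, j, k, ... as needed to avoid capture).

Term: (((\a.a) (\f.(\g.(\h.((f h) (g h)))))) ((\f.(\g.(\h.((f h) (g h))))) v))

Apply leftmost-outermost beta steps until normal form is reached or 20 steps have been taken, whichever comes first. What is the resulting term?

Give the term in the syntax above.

Answer: (\g.(\h.((v (g h)) (h (g h)))))

Derivation:
Step 0: (((\a.a) (\f.(\g.(\h.((f h) (g h)))))) ((\f.(\g.(\h.((f h) (g h))))) v))
Step 1: ((\f.(\g.(\h.((f h) (g h))))) ((\f.(\g.(\h.((f h) (g h))))) v))
Step 2: (\g.(\h.((((\f.(\g.(\h.((f h) (g h))))) v) h) (g h))))
Step 3: (\g.(\h.(((\g.(\h.((v h) (g h)))) h) (g h))))
Step 4: (\g.(\h.((\i.((v i) (h i))) (g h))))
Step 5: (\g.(\h.((v (g h)) (h (g h)))))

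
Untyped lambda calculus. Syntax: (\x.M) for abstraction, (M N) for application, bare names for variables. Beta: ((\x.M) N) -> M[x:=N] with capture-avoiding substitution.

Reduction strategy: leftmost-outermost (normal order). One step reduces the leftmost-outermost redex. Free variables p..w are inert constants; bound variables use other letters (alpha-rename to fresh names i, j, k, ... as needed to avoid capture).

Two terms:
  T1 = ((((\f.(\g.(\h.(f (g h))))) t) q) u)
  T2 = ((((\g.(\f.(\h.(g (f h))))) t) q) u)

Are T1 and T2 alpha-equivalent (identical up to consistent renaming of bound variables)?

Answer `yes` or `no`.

Term 1: ((((\f.(\g.(\h.(f (g h))))) t) q) u)
Term 2: ((((\g.(\f.(\h.(g (f h))))) t) q) u)
Alpha-equivalence: compare structure up to binder renaming.
Result: True

Answer: yes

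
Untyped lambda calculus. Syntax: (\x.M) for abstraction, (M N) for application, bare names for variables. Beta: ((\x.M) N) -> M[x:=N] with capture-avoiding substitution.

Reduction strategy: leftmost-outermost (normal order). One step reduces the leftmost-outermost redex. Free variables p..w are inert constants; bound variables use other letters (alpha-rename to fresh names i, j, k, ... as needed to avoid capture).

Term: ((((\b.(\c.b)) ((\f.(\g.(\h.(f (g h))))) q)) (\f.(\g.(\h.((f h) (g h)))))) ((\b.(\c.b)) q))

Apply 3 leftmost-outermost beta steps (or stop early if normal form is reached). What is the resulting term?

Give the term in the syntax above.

Step 0: ((((\b.(\c.b)) ((\f.(\g.(\h.(f (g h))))) q)) (\f.(\g.(\h.((f h) (g h)))))) ((\b.(\c.b)) q))
Step 1: (((\c.((\f.(\g.(\h.(f (g h))))) q)) (\f.(\g.(\h.((f h) (g h)))))) ((\b.(\c.b)) q))
Step 2: (((\f.(\g.(\h.(f (g h))))) q) ((\b.(\c.b)) q))
Step 3: ((\g.(\h.(q (g h)))) ((\b.(\c.b)) q))

Answer: ((\g.(\h.(q (g h)))) ((\b.(\c.b)) q))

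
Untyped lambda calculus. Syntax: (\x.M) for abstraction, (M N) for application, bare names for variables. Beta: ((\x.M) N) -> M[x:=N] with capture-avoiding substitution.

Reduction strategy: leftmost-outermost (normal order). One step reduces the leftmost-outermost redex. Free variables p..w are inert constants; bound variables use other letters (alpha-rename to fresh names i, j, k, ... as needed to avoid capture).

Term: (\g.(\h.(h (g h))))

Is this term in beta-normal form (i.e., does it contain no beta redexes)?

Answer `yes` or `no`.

Answer: yes

Derivation:
Term: (\g.(\h.(h (g h))))
No beta redexes found.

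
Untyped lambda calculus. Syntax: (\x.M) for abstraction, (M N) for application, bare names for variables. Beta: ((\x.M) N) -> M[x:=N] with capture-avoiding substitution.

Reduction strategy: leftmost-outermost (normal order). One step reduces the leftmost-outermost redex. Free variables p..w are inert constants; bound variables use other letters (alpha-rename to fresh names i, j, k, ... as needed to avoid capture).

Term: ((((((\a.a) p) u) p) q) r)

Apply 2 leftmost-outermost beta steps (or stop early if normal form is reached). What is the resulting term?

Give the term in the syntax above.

Answer: ((((p u) p) q) r)

Derivation:
Step 0: ((((((\a.a) p) u) p) q) r)
Step 1: ((((p u) p) q) r)
Step 2: (normal form reached)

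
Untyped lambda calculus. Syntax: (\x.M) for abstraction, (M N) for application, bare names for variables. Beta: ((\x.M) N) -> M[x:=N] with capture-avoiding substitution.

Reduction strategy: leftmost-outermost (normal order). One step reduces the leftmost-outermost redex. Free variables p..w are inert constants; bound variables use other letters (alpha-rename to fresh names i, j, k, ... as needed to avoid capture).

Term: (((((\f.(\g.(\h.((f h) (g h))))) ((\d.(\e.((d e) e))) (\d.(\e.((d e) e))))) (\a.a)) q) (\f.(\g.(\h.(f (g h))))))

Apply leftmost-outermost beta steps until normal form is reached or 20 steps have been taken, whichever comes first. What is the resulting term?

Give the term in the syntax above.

Step 0: (((((\f.(\g.(\h.((f h) (g h))))) ((\d.(\e.((d e) e))) (\d.(\e.((d e) e))))) (\a.a)) q) (\f.(\g.(\h.(f (g h))))))
Step 1: ((((\g.(\h.((((\d.(\e.((d e) e))) (\d.(\e.((d e) e)))) h) (g h)))) (\a.a)) q) (\f.(\g.(\h.(f (g h))))))
Step 2: (((\h.((((\d.(\e.((d e) e))) (\d.(\e.((d e) e)))) h) ((\a.a) h))) q) (\f.(\g.(\h.(f (g h))))))
Step 3: (((((\d.(\e.((d e) e))) (\d.(\e.((d e) e)))) q) ((\a.a) q)) (\f.(\g.(\h.(f (g h))))))
Step 4: ((((\e.(((\d.(\e.((d e) e))) e) e)) q) ((\a.a) q)) (\f.(\g.(\h.(f (g h))))))
Step 5: (((((\d.(\e.((d e) e))) q) q) ((\a.a) q)) (\f.(\g.(\h.(f (g h))))))
Step 6: ((((\e.((q e) e)) q) ((\a.a) q)) (\f.(\g.(\h.(f (g h))))))
Step 7: ((((q q) q) ((\a.a) q)) (\f.(\g.(\h.(f (g h))))))
Step 8: ((((q q) q) q) (\f.(\g.(\h.(f (g h))))))

Answer: ((((q q) q) q) (\f.(\g.(\h.(f (g h))))))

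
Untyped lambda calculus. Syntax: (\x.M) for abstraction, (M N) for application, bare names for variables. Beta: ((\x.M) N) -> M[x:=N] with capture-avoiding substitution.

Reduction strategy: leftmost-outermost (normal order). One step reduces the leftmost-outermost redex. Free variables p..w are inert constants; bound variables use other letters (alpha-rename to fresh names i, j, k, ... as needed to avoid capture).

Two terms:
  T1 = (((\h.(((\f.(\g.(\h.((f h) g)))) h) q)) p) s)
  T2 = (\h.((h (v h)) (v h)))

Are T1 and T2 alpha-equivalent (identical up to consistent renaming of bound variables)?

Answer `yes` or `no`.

Term 1: (((\h.(((\f.(\g.(\h.((f h) g)))) h) q)) p) s)
Term 2: (\h.((h (v h)) (v h)))
Alpha-equivalence: compare structure up to binder renaming.
Result: False

Answer: no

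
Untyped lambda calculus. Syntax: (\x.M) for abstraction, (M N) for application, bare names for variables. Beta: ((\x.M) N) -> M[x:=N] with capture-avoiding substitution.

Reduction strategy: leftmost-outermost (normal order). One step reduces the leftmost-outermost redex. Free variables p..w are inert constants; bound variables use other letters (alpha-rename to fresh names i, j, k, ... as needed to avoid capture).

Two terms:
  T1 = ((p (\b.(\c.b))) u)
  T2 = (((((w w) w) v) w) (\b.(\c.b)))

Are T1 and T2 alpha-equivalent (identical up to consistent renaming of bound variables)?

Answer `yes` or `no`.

Answer: no

Derivation:
Term 1: ((p (\b.(\c.b))) u)
Term 2: (((((w w) w) v) w) (\b.(\c.b)))
Alpha-equivalence: compare structure up to binder renaming.
Result: False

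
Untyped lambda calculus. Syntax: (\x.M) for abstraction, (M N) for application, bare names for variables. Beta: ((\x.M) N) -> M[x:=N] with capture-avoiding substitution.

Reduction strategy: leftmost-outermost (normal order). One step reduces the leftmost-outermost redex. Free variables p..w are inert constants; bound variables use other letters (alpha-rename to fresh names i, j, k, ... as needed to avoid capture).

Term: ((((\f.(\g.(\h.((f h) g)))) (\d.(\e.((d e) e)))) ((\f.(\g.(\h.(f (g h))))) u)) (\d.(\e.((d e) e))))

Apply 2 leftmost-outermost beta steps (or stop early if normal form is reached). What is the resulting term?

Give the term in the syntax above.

Answer: ((\h.(((\d.(\e.((d e) e))) h) ((\f.(\g.(\h.(f (g h))))) u))) (\d.(\e.((d e) e))))

Derivation:
Step 0: ((((\f.(\g.(\h.((f h) g)))) (\d.(\e.((d e) e)))) ((\f.(\g.(\h.(f (g h))))) u)) (\d.(\e.((d e) e))))
Step 1: (((\g.(\h.(((\d.(\e.((d e) e))) h) g))) ((\f.(\g.(\h.(f (g h))))) u)) (\d.(\e.((d e) e))))
Step 2: ((\h.(((\d.(\e.((d e) e))) h) ((\f.(\g.(\h.(f (g h))))) u))) (\d.(\e.((d e) e))))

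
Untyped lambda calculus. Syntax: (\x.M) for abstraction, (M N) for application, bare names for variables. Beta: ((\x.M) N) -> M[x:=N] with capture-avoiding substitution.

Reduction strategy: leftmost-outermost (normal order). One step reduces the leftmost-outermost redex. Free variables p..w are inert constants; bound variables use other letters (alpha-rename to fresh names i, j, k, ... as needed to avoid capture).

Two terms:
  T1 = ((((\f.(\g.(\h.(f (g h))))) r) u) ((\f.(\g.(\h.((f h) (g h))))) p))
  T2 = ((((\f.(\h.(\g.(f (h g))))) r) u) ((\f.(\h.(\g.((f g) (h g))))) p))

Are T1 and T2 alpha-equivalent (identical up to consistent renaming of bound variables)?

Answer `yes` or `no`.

Term 1: ((((\f.(\g.(\h.(f (g h))))) r) u) ((\f.(\g.(\h.((f h) (g h))))) p))
Term 2: ((((\f.(\h.(\g.(f (h g))))) r) u) ((\f.(\h.(\g.((f g) (h g))))) p))
Alpha-equivalence: compare structure up to binder renaming.
Result: True

Answer: yes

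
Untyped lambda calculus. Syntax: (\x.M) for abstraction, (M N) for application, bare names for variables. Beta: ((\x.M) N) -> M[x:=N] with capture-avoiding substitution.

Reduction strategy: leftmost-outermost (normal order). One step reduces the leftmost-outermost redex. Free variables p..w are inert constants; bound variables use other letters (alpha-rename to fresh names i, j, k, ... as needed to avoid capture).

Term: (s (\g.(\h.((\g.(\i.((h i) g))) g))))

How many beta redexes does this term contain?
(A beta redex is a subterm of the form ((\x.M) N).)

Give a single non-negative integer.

Term: (s (\g.(\h.((\g.(\i.((h i) g))) g))))
  Redex: ((\g.(\i.((h i) g))) g)
Total redexes: 1

Answer: 1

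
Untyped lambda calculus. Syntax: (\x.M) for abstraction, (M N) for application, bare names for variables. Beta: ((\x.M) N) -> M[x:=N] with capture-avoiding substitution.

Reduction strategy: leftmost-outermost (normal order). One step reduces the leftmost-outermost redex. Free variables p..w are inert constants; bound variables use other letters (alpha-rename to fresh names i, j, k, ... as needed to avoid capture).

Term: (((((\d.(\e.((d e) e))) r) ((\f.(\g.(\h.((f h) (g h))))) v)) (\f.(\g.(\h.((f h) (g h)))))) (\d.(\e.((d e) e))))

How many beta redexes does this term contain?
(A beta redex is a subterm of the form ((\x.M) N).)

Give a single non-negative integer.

Term: (((((\d.(\e.((d e) e))) r) ((\f.(\g.(\h.((f h) (g h))))) v)) (\f.(\g.(\h.((f h) (g h)))))) (\d.(\e.((d e) e))))
  Redex: ((\d.(\e.((d e) e))) r)
  Redex: ((\f.(\g.(\h.((f h) (g h))))) v)
Total redexes: 2

Answer: 2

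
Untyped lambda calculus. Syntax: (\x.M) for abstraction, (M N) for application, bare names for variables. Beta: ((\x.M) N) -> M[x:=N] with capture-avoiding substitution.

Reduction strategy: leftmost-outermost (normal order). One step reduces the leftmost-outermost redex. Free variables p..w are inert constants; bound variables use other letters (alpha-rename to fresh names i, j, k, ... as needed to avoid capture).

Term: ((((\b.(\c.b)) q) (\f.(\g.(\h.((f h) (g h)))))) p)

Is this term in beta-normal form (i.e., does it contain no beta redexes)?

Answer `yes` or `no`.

Answer: no

Derivation:
Term: ((((\b.(\c.b)) q) (\f.(\g.(\h.((f h) (g h)))))) p)
Found 1 beta redex(es).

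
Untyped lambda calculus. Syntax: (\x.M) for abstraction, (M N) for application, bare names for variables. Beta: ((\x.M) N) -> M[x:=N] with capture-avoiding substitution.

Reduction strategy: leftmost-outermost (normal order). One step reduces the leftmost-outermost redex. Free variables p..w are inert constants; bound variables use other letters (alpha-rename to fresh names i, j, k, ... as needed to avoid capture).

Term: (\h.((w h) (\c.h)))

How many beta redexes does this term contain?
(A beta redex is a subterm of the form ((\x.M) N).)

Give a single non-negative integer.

Answer: 0

Derivation:
Term: (\h.((w h) (\c.h)))
  (no redexes)
Total redexes: 0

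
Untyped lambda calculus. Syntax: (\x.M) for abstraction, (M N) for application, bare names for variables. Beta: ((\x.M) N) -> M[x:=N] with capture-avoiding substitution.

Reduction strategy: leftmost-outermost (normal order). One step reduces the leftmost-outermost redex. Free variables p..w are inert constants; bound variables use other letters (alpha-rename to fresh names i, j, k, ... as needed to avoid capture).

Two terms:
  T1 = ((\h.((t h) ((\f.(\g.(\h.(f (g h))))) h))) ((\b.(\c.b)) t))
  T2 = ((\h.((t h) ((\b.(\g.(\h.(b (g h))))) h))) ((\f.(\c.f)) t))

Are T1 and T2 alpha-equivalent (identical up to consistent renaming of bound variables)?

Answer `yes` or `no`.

Answer: yes

Derivation:
Term 1: ((\h.((t h) ((\f.(\g.(\h.(f (g h))))) h))) ((\b.(\c.b)) t))
Term 2: ((\h.((t h) ((\b.(\g.(\h.(b (g h))))) h))) ((\f.(\c.f)) t))
Alpha-equivalence: compare structure up to binder renaming.
Result: True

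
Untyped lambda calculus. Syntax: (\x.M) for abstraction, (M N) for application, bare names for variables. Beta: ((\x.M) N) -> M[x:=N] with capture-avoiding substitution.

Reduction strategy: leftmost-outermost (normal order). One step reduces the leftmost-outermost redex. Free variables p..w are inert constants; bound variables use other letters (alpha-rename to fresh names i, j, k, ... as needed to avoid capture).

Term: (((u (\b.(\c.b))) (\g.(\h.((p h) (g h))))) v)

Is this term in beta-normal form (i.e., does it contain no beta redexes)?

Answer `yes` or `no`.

Term: (((u (\b.(\c.b))) (\g.(\h.((p h) (g h))))) v)
No beta redexes found.

Answer: yes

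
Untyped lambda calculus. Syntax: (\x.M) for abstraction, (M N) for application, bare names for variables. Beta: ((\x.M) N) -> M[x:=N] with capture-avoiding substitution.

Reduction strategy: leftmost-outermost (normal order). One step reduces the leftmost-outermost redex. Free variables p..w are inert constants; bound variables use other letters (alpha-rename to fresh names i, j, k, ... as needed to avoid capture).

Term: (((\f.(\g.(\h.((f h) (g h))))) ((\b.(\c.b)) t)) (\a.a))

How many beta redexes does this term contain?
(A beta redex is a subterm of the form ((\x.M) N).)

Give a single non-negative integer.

Term: (((\f.(\g.(\h.((f h) (g h))))) ((\b.(\c.b)) t)) (\a.a))
  Redex: ((\f.(\g.(\h.((f h) (g h))))) ((\b.(\c.b)) t))
  Redex: ((\b.(\c.b)) t)
Total redexes: 2

Answer: 2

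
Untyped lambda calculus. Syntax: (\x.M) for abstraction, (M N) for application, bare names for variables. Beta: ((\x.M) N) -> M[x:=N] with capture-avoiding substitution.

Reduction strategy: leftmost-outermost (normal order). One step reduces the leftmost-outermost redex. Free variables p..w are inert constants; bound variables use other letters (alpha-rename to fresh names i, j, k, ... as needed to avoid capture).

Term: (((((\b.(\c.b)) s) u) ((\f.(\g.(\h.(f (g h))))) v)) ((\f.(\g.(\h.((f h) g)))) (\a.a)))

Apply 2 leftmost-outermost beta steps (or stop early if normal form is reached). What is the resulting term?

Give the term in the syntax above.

Step 0: (((((\b.(\c.b)) s) u) ((\f.(\g.(\h.(f (g h))))) v)) ((\f.(\g.(\h.((f h) g)))) (\a.a)))
Step 1: ((((\c.s) u) ((\f.(\g.(\h.(f (g h))))) v)) ((\f.(\g.(\h.((f h) g)))) (\a.a)))
Step 2: ((s ((\f.(\g.(\h.(f (g h))))) v)) ((\f.(\g.(\h.((f h) g)))) (\a.a)))

Answer: ((s ((\f.(\g.(\h.(f (g h))))) v)) ((\f.(\g.(\h.((f h) g)))) (\a.a)))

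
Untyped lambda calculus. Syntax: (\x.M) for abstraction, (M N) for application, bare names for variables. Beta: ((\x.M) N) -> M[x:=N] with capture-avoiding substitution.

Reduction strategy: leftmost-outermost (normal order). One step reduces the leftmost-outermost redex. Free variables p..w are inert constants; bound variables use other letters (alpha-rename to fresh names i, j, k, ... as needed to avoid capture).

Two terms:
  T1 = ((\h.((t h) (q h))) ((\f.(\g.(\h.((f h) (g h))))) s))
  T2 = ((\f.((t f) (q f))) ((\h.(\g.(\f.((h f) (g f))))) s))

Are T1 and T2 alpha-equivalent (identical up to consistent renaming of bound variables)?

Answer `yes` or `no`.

Answer: yes

Derivation:
Term 1: ((\h.((t h) (q h))) ((\f.(\g.(\h.((f h) (g h))))) s))
Term 2: ((\f.((t f) (q f))) ((\h.(\g.(\f.((h f) (g f))))) s))
Alpha-equivalence: compare structure up to binder renaming.
Result: True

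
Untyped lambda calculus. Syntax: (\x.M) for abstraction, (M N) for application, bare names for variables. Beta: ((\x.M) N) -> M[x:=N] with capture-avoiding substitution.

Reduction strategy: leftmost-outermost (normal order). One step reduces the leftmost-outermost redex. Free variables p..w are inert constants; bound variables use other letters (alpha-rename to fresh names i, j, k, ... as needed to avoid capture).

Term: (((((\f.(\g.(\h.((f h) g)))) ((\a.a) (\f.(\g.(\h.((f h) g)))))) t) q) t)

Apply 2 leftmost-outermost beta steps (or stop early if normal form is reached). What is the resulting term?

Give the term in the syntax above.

Step 0: (((((\f.(\g.(\h.((f h) g)))) ((\a.a) (\f.(\g.(\h.((f h) g)))))) t) q) t)
Step 1: ((((\g.(\h.((((\a.a) (\f.(\g.(\h.((f h) g))))) h) g))) t) q) t)
Step 2: (((\h.((((\a.a) (\f.(\g.(\h.((f h) g))))) h) t)) q) t)

Answer: (((\h.((((\a.a) (\f.(\g.(\h.((f h) g))))) h) t)) q) t)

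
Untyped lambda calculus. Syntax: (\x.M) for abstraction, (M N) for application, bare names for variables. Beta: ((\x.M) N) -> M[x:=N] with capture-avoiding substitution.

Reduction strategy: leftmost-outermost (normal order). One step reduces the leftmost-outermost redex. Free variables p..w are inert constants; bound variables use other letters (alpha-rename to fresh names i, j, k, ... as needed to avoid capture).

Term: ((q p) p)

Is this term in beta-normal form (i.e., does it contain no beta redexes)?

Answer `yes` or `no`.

Term: ((q p) p)
No beta redexes found.

Answer: yes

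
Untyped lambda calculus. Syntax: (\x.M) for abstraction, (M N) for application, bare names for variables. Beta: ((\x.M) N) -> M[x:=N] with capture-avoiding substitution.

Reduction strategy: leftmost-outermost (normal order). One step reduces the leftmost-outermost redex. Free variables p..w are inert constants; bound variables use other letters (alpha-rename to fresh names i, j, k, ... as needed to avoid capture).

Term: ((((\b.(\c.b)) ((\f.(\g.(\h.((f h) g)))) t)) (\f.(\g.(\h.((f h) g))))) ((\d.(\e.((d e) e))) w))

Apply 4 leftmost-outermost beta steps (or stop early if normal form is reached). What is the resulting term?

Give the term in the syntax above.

Step 0: ((((\b.(\c.b)) ((\f.(\g.(\h.((f h) g)))) t)) (\f.(\g.(\h.((f h) g))))) ((\d.(\e.((d e) e))) w))
Step 1: (((\c.((\f.(\g.(\h.((f h) g)))) t)) (\f.(\g.(\h.((f h) g))))) ((\d.(\e.((d e) e))) w))
Step 2: (((\f.(\g.(\h.((f h) g)))) t) ((\d.(\e.((d e) e))) w))
Step 3: ((\g.(\h.((t h) g))) ((\d.(\e.((d e) e))) w))
Step 4: (\h.((t h) ((\d.(\e.((d e) e))) w)))

Answer: (\h.((t h) ((\d.(\e.((d e) e))) w)))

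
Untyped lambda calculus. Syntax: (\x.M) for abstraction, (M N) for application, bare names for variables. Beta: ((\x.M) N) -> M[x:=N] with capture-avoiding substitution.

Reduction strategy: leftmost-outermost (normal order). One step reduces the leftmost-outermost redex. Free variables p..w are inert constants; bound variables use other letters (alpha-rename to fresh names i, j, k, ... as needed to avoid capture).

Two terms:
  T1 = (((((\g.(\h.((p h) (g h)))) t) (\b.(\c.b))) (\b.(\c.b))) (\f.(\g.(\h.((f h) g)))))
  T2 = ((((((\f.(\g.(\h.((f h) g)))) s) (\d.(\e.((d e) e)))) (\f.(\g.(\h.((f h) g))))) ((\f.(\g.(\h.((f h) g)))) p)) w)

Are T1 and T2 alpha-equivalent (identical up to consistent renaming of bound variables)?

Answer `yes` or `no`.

Term 1: (((((\g.(\h.((p h) (g h)))) t) (\b.(\c.b))) (\b.(\c.b))) (\f.(\g.(\h.((f h) g)))))
Term 2: ((((((\f.(\g.(\h.((f h) g)))) s) (\d.(\e.((d e) e)))) (\f.(\g.(\h.((f h) g))))) ((\f.(\g.(\h.((f h) g)))) p)) w)
Alpha-equivalence: compare structure up to binder renaming.
Result: False

Answer: no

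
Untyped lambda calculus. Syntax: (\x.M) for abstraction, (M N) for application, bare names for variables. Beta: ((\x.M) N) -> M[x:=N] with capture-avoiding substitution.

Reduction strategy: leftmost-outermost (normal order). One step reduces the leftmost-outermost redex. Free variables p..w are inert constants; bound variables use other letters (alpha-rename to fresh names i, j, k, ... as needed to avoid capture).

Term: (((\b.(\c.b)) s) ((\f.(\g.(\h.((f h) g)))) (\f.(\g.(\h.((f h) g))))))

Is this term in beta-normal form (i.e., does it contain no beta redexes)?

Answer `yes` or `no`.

Answer: no

Derivation:
Term: (((\b.(\c.b)) s) ((\f.(\g.(\h.((f h) g)))) (\f.(\g.(\h.((f h) g))))))
Found 2 beta redex(es).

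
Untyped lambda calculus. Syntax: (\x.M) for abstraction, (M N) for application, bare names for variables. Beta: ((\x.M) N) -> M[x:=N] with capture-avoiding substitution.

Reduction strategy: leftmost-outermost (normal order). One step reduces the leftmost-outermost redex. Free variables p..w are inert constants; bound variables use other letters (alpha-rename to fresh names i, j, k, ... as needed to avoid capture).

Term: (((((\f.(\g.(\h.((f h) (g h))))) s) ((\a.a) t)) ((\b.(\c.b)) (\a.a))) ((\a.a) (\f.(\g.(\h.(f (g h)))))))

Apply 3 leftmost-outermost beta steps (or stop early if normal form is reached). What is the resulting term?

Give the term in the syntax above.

Answer: (((s ((\b.(\c.b)) (\a.a))) (((\a.a) t) ((\b.(\c.b)) (\a.a)))) ((\a.a) (\f.(\g.(\h.(f (g h)))))))

Derivation:
Step 0: (((((\f.(\g.(\h.((f h) (g h))))) s) ((\a.a) t)) ((\b.(\c.b)) (\a.a))) ((\a.a) (\f.(\g.(\h.(f (g h)))))))
Step 1: ((((\g.(\h.((s h) (g h)))) ((\a.a) t)) ((\b.(\c.b)) (\a.a))) ((\a.a) (\f.(\g.(\h.(f (g h)))))))
Step 2: (((\h.((s h) (((\a.a) t) h))) ((\b.(\c.b)) (\a.a))) ((\a.a) (\f.(\g.(\h.(f (g h)))))))
Step 3: (((s ((\b.(\c.b)) (\a.a))) (((\a.a) t) ((\b.(\c.b)) (\a.a)))) ((\a.a) (\f.(\g.(\h.(f (g h)))))))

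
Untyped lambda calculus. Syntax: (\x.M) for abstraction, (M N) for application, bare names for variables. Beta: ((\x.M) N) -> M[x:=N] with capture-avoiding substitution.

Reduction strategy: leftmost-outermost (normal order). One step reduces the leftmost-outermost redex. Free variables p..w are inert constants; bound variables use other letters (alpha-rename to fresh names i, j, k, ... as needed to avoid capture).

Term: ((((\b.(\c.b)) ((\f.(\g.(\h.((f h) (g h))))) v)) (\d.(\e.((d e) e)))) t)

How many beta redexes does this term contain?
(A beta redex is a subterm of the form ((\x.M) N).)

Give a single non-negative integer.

Term: ((((\b.(\c.b)) ((\f.(\g.(\h.((f h) (g h))))) v)) (\d.(\e.((d e) e)))) t)
  Redex: ((\b.(\c.b)) ((\f.(\g.(\h.((f h) (g h))))) v))
  Redex: ((\f.(\g.(\h.((f h) (g h))))) v)
Total redexes: 2

Answer: 2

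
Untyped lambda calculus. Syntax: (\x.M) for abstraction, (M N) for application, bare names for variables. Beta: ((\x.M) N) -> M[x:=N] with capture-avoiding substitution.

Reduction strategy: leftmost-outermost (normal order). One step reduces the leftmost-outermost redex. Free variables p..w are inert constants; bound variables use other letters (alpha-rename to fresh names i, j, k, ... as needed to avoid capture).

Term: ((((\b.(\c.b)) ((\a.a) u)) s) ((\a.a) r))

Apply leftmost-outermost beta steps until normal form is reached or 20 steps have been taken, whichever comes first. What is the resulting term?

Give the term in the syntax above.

Answer: (u r)

Derivation:
Step 0: ((((\b.(\c.b)) ((\a.a) u)) s) ((\a.a) r))
Step 1: (((\c.((\a.a) u)) s) ((\a.a) r))
Step 2: (((\a.a) u) ((\a.a) r))
Step 3: (u ((\a.a) r))
Step 4: (u r)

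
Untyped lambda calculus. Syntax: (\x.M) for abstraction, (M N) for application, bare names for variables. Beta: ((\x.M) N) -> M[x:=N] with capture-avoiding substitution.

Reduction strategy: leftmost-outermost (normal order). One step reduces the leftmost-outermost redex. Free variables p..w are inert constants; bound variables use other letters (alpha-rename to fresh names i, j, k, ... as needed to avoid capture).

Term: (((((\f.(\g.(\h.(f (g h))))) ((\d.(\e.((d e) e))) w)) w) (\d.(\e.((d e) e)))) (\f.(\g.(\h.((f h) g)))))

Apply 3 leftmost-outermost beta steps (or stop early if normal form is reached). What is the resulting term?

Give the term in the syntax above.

Step 0: (((((\f.(\g.(\h.(f (g h))))) ((\d.(\e.((d e) e))) w)) w) (\d.(\e.((d e) e)))) (\f.(\g.(\h.((f h) g)))))
Step 1: ((((\g.(\h.(((\d.(\e.((d e) e))) w) (g h)))) w) (\d.(\e.((d e) e)))) (\f.(\g.(\h.((f h) g)))))
Step 2: (((\h.(((\d.(\e.((d e) e))) w) (w h))) (\d.(\e.((d e) e)))) (\f.(\g.(\h.((f h) g)))))
Step 3: ((((\d.(\e.((d e) e))) w) (w (\d.(\e.((d e) e))))) (\f.(\g.(\h.((f h) g)))))

Answer: ((((\d.(\e.((d e) e))) w) (w (\d.(\e.((d e) e))))) (\f.(\g.(\h.((f h) g)))))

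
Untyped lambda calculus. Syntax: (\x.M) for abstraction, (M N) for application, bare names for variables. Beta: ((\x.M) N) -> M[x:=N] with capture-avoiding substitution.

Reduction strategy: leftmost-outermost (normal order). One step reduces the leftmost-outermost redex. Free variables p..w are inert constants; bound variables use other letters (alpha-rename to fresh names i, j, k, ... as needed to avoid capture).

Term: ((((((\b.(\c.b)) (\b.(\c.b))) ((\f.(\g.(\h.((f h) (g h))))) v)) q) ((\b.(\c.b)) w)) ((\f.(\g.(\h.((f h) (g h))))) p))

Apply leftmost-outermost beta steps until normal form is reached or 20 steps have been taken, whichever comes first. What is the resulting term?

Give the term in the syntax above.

Step 0: ((((((\b.(\c.b)) (\b.(\c.b))) ((\f.(\g.(\h.((f h) (g h))))) v)) q) ((\b.(\c.b)) w)) ((\f.(\g.(\h.((f h) (g h))))) p))
Step 1: (((((\c.(\b.(\c.b))) ((\f.(\g.(\h.((f h) (g h))))) v)) q) ((\b.(\c.b)) w)) ((\f.(\g.(\h.((f h) (g h))))) p))
Step 2: ((((\b.(\c.b)) q) ((\b.(\c.b)) w)) ((\f.(\g.(\h.((f h) (g h))))) p))
Step 3: (((\c.q) ((\b.(\c.b)) w)) ((\f.(\g.(\h.((f h) (g h))))) p))
Step 4: (q ((\f.(\g.(\h.((f h) (g h))))) p))
Step 5: (q (\g.(\h.((p h) (g h)))))

Answer: (q (\g.(\h.((p h) (g h)))))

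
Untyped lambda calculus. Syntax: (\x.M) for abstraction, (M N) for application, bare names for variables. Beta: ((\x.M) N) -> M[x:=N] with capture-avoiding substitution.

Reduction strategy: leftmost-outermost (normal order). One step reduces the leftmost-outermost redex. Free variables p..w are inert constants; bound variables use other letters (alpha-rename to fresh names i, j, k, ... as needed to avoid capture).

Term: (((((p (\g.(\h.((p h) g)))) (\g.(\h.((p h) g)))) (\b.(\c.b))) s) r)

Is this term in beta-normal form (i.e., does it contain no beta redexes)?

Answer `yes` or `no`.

Term: (((((p (\g.(\h.((p h) g)))) (\g.(\h.((p h) g)))) (\b.(\c.b))) s) r)
No beta redexes found.

Answer: yes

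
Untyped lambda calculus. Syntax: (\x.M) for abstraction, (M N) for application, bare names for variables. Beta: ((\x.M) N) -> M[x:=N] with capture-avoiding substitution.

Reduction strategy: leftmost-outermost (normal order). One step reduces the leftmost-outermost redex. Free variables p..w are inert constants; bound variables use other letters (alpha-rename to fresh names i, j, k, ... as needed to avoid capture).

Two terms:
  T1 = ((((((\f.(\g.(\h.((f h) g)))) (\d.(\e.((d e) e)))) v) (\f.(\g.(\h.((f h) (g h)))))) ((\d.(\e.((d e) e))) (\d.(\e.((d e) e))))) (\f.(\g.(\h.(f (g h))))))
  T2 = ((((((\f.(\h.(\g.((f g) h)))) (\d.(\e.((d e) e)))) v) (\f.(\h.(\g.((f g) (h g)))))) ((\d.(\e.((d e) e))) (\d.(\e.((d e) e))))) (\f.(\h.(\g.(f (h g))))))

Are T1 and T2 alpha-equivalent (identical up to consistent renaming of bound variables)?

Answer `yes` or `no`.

Term 1: ((((((\f.(\g.(\h.((f h) g)))) (\d.(\e.((d e) e)))) v) (\f.(\g.(\h.((f h) (g h)))))) ((\d.(\e.((d e) e))) (\d.(\e.((d e) e))))) (\f.(\g.(\h.(f (g h))))))
Term 2: ((((((\f.(\h.(\g.((f g) h)))) (\d.(\e.((d e) e)))) v) (\f.(\h.(\g.((f g) (h g)))))) ((\d.(\e.((d e) e))) (\d.(\e.((d e) e))))) (\f.(\h.(\g.(f (h g))))))
Alpha-equivalence: compare structure up to binder renaming.
Result: True

Answer: yes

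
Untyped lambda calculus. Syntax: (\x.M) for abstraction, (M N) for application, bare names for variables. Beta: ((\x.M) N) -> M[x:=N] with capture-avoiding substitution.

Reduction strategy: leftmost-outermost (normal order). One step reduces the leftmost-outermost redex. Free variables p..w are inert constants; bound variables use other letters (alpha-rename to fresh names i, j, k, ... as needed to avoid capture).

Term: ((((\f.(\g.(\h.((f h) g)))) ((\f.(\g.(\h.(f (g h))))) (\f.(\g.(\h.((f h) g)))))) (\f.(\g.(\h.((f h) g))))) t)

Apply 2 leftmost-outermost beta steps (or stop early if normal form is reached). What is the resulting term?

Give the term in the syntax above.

Answer: ((\h.((((\f.(\g.(\h.(f (g h))))) (\f.(\g.(\h.((f h) g))))) h) (\f.(\g.(\h.((f h) g)))))) t)

Derivation:
Step 0: ((((\f.(\g.(\h.((f h) g)))) ((\f.(\g.(\h.(f (g h))))) (\f.(\g.(\h.((f h) g)))))) (\f.(\g.(\h.((f h) g))))) t)
Step 1: (((\g.(\h.((((\f.(\g.(\h.(f (g h))))) (\f.(\g.(\h.((f h) g))))) h) g))) (\f.(\g.(\h.((f h) g))))) t)
Step 2: ((\h.((((\f.(\g.(\h.(f (g h))))) (\f.(\g.(\h.((f h) g))))) h) (\f.(\g.(\h.((f h) g)))))) t)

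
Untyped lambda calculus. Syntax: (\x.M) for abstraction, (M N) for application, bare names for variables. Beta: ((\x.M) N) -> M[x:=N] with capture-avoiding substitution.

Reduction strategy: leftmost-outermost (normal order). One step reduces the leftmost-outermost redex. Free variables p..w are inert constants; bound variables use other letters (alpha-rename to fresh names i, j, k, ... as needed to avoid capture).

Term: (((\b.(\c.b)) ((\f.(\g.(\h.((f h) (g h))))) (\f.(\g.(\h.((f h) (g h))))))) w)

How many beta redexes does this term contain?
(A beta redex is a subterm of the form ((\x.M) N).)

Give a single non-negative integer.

Term: (((\b.(\c.b)) ((\f.(\g.(\h.((f h) (g h))))) (\f.(\g.(\h.((f h) (g h))))))) w)
  Redex: ((\b.(\c.b)) ((\f.(\g.(\h.((f h) (g h))))) (\f.(\g.(\h.((f h) (g h)))))))
  Redex: ((\f.(\g.(\h.((f h) (g h))))) (\f.(\g.(\h.((f h) (g h))))))
Total redexes: 2

Answer: 2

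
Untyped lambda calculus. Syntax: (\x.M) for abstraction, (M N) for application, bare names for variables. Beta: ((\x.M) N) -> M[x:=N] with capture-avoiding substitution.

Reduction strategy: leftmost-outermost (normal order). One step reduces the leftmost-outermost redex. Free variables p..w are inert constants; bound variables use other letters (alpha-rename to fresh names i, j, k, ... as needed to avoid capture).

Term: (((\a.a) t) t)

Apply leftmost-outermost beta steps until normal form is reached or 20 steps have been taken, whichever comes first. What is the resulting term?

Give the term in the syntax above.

Step 0: (((\a.a) t) t)
Step 1: (t t)

Answer: (t t)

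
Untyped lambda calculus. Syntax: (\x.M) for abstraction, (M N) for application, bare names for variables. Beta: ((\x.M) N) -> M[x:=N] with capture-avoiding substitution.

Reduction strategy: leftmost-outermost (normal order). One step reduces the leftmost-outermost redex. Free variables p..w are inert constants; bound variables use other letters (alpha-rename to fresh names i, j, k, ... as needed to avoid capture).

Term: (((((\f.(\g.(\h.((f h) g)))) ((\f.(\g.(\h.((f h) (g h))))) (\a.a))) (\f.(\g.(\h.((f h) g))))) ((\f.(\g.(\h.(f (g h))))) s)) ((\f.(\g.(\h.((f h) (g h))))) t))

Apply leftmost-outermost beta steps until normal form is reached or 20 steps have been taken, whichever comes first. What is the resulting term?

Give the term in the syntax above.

Step 0: (((((\f.(\g.(\h.((f h) g)))) ((\f.(\g.(\h.((f h) (g h))))) (\a.a))) (\f.(\g.(\h.((f h) g))))) ((\f.(\g.(\h.(f (g h))))) s)) ((\f.(\g.(\h.((f h) (g h))))) t))
Step 1: ((((\g.(\h.((((\f.(\g.(\h.((f h) (g h))))) (\a.a)) h) g))) (\f.(\g.(\h.((f h) g))))) ((\f.(\g.(\h.(f (g h))))) s)) ((\f.(\g.(\h.((f h) (g h))))) t))
Step 2: (((\h.((((\f.(\g.(\h.((f h) (g h))))) (\a.a)) h) (\f.(\g.(\h.((f h) g)))))) ((\f.(\g.(\h.(f (g h))))) s)) ((\f.(\g.(\h.((f h) (g h))))) t))
Step 3: (((((\f.(\g.(\h.((f h) (g h))))) (\a.a)) ((\f.(\g.(\h.(f (g h))))) s)) (\f.(\g.(\h.((f h) g))))) ((\f.(\g.(\h.((f h) (g h))))) t))
Step 4: ((((\g.(\h.(((\a.a) h) (g h)))) ((\f.(\g.(\h.(f (g h))))) s)) (\f.(\g.(\h.((f h) g))))) ((\f.(\g.(\h.((f h) (g h))))) t))
Step 5: (((\h.(((\a.a) h) (((\f.(\g.(\h.(f (g h))))) s) h))) (\f.(\g.(\h.((f h) g))))) ((\f.(\g.(\h.((f h) (g h))))) t))
Step 6: ((((\a.a) (\f.(\g.(\h.((f h) g))))) (((\f.(\g.(\h.(f (g h))))) s) (\f.(\g.(\h.((f h) g)))))) ((\f.(\g.(\h.((f h) (g h))))) t))
Step 7: (((\f.(\g.(\h.((f h) g)))) (((\f.(\g.(\h.(f (g h))))) s) (\f.(\g.(\h.((f h) g)))))) ((\f.(\g.(\h.((f h) (g h))))) t))
Step 8: ((\g.(\h.(((((\f.(\g.(\h.(f (g h))))) s) (\f.(\g.(\h.((f h) g))))) h) g))) ((\f.(\g.(\h.((f h) (g h))))) t))
Step 9: (\h.(((((\f.(\g.(\h.(f (g h))))) s) (\f.(\g.(\h.((f h) g))))) h) ((\f.(\g.(\h.((f h) (g h))))) t)))
Step 10: (\h.((((\g.(\h.(s (g h)))) (\f.(\g.(\h.((f h) g))))) h) ((\f.(\g.(\h.((f h) (g h))))) t)))
Step 11: (\h.(((\h.(s ((\f.(\g.(\h.((f h) g)))) h))) h) ((\f.(\g.(\h.((f h) (g h))))) t)))
Step 12: (\h.((s ((\f.(\g.(\h.((f h) g)))) h)) ((\f.(\g.(\h.((f h) (g h))))) t)))
Step 13: (\h.((s (\g.(\i.((h i) g)))) ((\f.(\g.(\h.((f h) (g h))))) t)))
Step 14: (\h.((s (\g.(\i.((h i) g)))) (\g.(\h.((t h) (g h))))))

Answer: (\h.((s (\g.(\i.((h i) g)))) (\g.(\h.((t h) (g h))))))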